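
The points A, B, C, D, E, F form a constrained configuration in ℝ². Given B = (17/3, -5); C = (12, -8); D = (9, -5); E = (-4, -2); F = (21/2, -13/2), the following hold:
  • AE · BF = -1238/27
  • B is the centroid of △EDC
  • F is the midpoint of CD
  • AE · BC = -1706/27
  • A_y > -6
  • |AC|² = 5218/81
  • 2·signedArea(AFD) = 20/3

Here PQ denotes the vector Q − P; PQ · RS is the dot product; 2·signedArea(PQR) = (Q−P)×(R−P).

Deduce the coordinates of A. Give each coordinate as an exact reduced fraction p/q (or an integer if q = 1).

1. A_x = 41/9  [AE · BF = -1238/27 ∩ AE · BC = -1706/27]
2. A_y = -5  [AE · BF = -1238/27 ∩ AE · BC = -1706/27]
   → A = (41/9, -5)

A = (41/9, -5)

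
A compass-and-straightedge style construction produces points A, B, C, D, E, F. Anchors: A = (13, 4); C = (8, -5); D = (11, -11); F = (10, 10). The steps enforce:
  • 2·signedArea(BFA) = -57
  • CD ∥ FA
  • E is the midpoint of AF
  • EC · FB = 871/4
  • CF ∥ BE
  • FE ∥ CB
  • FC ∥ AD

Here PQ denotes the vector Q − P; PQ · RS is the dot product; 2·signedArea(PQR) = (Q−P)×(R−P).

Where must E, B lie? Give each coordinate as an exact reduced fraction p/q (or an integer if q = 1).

B = (19/2, -8)
E = (23/2, 7)

1. E_x = 23/2  [E is the midpoint of AF]
2. E_y = 7  [E is the midpoint of AF]
   → E = (23/2, 7)
3. B_x = 19/2  [CF ∥ BE ∩ FE ∥ CB]
4. B_y = -8  [CF ∥ BE ∩ FE ∥ CB]
   → B = (19/2, -8)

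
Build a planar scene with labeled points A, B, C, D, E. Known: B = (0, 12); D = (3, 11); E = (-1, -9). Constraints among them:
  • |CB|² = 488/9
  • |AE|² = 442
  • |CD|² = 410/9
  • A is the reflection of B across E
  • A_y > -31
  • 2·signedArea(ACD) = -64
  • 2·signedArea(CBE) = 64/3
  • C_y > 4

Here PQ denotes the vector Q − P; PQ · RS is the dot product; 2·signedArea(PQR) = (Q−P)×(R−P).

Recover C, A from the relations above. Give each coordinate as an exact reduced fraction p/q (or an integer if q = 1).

1. A_x = -2  [A is the reflection of B across E]
2. A_y = -30  [A is the reflection of B across E]
   → A = (-2, -30)
3. C_x = 2/3  [2·signedArea(CBE) = 64/3 ∩ 2·signedArea(ACD) = -64]
4. C_y = 14/3  [2·signedArea(CBE) = 64/3 ∩ 2·signedArea(ACD) = -64]
   → C = (2/3, 14/3)

A = (-2, -30)
C = (2/3, 14/3)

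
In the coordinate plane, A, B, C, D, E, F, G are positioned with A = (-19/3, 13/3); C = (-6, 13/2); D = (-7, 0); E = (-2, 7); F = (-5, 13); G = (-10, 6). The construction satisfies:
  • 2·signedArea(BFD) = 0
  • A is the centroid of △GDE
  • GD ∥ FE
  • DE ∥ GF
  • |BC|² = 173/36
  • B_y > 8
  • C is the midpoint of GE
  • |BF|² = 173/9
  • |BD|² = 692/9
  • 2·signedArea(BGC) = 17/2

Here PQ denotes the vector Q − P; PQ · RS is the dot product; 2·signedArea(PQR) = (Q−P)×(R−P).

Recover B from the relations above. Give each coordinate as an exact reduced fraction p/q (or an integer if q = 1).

1. B_x = -17/3  [2·signedArea(BFD) = 0 ∩ 2·signedArea(BGC) = 17/2]
2. B_y = 26/3  [2·signedArea(BFD) = 0 ∩ 2·signedArea(BGC) = 17/2]
   → B = (-17/3, 26/3)

B = (-17/3, 26/3)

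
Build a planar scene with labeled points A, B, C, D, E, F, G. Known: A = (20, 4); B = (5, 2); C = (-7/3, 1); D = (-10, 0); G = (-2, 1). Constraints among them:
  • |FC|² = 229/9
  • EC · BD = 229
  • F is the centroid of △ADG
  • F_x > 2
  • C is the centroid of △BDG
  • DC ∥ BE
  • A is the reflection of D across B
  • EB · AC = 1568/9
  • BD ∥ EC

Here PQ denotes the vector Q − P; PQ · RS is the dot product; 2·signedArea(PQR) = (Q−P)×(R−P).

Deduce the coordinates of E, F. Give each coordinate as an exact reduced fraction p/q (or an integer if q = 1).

1. E_x = 38/3  [BD ∥ EC ∩ DC ∥ BE]
2. E_y = 3  [BD ∥ EC ∩ DC ∥ BE]
   → E = (38/3, 3)
3. F_x = 8/3  [F is the centroid of △ADG]
4. F_y = 5/3  [F is the centroid of △ADG]
   → F = (8/3, 5/3)

E = (38/3, 3)
F = (8/3, 5/3)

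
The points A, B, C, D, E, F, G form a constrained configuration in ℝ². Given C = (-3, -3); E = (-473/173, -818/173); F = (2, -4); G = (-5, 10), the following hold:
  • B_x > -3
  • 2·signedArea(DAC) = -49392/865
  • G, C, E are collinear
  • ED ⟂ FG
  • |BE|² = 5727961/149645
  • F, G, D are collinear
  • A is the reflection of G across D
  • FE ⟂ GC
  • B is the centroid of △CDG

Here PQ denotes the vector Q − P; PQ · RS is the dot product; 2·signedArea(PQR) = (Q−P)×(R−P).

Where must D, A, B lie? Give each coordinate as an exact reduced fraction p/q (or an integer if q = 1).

1. D_x = 1163/865  [F, G, D are collinear ∩ ED ⟂ FG]
2. D_y = -2326/865  [F, G, D are collinear ∩ ED ⟂ FG]
   → D = (1163/865, -2326/865)
3. A_x = 6651/865  [A is the reflection of G across D]
4. A_y = -13302/865  [A is the reflection of G across D]
   → A = (6651/865, -13302/865)
5. B_x = -1919/865  [B is the centroid of △CDG]
6. B_y = 1243/865  [B is the centroid of △CDG]
   → B = (-1919/865, 1243/865)

A = (6651/865, -13302/865)
B = (-1919/865, 1243/865)
D = (1163/865, -2326/865)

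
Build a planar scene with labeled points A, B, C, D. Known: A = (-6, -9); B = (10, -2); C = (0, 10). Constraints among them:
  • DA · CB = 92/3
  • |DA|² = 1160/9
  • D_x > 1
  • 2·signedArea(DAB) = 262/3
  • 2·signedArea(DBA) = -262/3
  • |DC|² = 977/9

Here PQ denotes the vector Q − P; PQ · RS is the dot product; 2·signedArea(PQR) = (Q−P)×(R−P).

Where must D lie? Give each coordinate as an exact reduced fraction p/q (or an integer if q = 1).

1. D_x = 4/3  [2·signedArea(DBA) = -262/3 ∩ DA · CB = 92/3]
2. D_y = -1/3  [2·signedArea(DBA) = -262/3 ∩ DA · CB = 92/3]
   → D = (4/3, -1/3)

D = (4/3, -1/3)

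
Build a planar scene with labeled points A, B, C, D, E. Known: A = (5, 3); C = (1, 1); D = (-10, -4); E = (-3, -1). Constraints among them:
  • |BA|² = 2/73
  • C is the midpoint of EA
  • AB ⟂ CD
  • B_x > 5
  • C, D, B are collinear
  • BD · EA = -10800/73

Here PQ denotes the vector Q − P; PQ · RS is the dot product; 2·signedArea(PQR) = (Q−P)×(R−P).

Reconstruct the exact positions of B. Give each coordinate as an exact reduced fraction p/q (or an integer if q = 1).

1. B_x = 370/73  [C, D, B are collinear ∩ AB ⟂ CD]
2. B_y = 208/73  [C, D, B are collinear ∩ AB ⟂ CD]
   → B = (370/73, 208/73)

B = (370/73, 208/73)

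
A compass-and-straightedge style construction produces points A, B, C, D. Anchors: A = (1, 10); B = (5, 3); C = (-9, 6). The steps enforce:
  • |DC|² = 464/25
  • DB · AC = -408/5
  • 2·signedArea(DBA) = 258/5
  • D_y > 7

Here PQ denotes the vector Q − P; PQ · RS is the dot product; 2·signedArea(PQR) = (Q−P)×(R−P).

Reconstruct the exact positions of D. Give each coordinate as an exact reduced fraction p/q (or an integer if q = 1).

1. D_x = -5  [DB · AC = -408/5 ∩ 2·signedArea(DBA) = 258/5]
2. D_y = 38/5  [DB · AC = -408/5 ∩ 2·signedArea(DBA) = 258/5]
   → D = (-5, 38/5)

D = (-5, 38/5)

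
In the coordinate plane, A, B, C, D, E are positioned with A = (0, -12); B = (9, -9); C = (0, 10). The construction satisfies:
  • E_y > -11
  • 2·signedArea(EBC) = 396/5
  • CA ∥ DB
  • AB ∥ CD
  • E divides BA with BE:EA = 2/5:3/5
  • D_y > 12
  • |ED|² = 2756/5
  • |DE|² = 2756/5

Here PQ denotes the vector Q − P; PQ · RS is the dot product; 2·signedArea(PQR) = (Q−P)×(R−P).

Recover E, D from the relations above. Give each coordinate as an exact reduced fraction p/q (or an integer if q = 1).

1. E_x = 27/5  [E divides BA with BE:EA = 2/5:3/5]
2. E_y = -51/5  [E divides BA with BE:EA = 2/5:3/5]
   → E = (27/5, -51/5)
3. D_x = 9  [CA ∥ DB ∩ AB ∥ CD]
4. D_y = 13  [CA ∥ DB ∩ AB ∥ CD]
   → D = (9, 13)

D = (9, 13)
E = (27/5, -51/5)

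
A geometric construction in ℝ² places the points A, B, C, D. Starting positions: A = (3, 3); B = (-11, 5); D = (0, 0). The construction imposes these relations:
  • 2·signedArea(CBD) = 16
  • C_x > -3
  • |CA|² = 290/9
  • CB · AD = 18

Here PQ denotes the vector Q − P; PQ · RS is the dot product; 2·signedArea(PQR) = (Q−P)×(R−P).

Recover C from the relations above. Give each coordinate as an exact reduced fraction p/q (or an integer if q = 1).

1. C_x = -8/3  [2·signedArea(CBD) = 16 ∩ CB · AD = 18]
2. C_y = 8/3  [2·signedArea(CBD) = 16 ∩ CB · AD = 18]
   → C = (-8/3, 8/3)

C = (-8/3, 8/3)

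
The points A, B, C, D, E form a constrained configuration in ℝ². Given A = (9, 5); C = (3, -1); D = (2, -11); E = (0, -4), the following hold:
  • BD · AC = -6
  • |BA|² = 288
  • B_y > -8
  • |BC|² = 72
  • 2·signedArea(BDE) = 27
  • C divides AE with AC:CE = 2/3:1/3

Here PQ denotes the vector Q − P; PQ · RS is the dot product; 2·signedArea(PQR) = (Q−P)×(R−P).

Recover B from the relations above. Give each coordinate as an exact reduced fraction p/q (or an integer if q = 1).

B = (-3, -7)

1. B_x = -3  [BD · AC = -6 ∩ 2·signedArea(BDE) = 27]
2. B_y = -7  [BD · AC = -6 ∩ 2·signedArea(BDE) = 27]
   → B = (-3, -7)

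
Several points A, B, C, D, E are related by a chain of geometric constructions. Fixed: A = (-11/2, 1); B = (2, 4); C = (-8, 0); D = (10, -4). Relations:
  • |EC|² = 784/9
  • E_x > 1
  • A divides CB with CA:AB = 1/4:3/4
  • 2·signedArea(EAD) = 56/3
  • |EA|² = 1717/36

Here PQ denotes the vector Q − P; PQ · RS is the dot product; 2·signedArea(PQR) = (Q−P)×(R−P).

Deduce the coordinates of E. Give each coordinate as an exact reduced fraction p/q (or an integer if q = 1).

E = (4/3, 0)

1. E_x = 4/3  [line 5·x + 31/2·y + -20/3 = 0 ∩ |EC|² = 784/9]
2. E_y = 0  [line 5·x + 31/2·y + -20/3 = 0 ∩ |EC|² = 784/9]
   → E = (4/3, 0)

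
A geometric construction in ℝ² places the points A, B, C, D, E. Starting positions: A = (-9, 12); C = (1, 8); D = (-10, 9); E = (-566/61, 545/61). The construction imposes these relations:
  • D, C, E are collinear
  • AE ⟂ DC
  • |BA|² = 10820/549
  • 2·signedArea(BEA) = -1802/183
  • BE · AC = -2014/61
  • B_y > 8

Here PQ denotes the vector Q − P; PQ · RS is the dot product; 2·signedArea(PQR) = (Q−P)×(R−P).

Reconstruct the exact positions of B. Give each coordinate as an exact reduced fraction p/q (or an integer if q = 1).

1. B_x = -1115/183  [BE · AC = -2014/61 ∩ 2·signedArea(BEA) = -1802/183]
2. B_y = 1582/183  [BE · AC = -2014/61 ∩ 2·signedArea(BEA) = -1802/183]
   → B = (-1115/183, 1582/183)

B = (-1115/183, 1582/183)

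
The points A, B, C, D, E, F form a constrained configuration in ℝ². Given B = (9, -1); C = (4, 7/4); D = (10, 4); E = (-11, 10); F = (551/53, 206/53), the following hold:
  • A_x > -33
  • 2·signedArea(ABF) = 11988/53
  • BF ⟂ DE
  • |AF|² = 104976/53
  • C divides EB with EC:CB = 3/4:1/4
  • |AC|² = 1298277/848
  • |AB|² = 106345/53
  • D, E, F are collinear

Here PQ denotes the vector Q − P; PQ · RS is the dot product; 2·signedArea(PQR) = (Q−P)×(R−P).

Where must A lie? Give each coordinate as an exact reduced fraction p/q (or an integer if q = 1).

1. A_x = -1717/53  [line -259/53·x + 74/53·y + -9583/53 = 0 ∩ |AC|² = 1298277/848]
2. A_y = 854/53  [line -259/53·x + 74/53·y + -9583/53 = 0 ∩ |AC|² = 1298277/848]
   → A = (-1717/53, 854/53)

A = (-1717/53, 854/53)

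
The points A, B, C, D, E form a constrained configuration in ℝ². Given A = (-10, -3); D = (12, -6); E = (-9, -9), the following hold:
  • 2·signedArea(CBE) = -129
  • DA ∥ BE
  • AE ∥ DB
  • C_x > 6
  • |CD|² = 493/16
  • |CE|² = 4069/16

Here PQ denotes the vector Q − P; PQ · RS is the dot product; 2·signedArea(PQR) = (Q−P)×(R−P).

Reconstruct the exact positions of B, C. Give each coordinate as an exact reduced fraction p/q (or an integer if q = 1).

1. B_x = 13  [DA ∥ BE ∩ AE ∥ DB]
2. B_y = -12  [DA ∥ BE ∩ AE ∥ DB]
   → B = (13, -12)
3. C_x = 13/2  [line -3·x + -22·y + -96 = 0 ∩ |CE|² = 4069/16]
4. C_y = -21/4  [line -3·x + -22·y + -96 = 0 ∩ |CE|² = 4069/16]
   → C = (13/2, -21/4)

B = (13, -12)
C = (13/2, -21/4)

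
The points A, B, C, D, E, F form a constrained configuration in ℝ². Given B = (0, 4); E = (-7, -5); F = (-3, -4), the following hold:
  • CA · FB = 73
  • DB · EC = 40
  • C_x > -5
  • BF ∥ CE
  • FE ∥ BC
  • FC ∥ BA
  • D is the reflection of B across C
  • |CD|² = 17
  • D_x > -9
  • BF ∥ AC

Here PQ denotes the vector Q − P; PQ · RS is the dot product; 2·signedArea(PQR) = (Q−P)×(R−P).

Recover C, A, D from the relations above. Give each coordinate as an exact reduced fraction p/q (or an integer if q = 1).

A = (-1, 11)
C = (-4, 3)
D = (-8, 2)

1. C_x = -4  [BF ∥ CE ∩ FE ∥ BC]
2. C_y = 3  [BF ∥ CE ∩ FE ∥ BC]
   → C = (-4, 3)
3. A_x = -1  [BF ∥ AC ∩ FC ∥ BA]
4. A_y = 11  [BF ∥ AC ∩ FC ∥ BA]
   → A = (-1, 11)
5. D_x = -8  [D is the reflection of B across C]
6. D_y = 2  [D is the reflection of B across C]
   → D = (-8, 2)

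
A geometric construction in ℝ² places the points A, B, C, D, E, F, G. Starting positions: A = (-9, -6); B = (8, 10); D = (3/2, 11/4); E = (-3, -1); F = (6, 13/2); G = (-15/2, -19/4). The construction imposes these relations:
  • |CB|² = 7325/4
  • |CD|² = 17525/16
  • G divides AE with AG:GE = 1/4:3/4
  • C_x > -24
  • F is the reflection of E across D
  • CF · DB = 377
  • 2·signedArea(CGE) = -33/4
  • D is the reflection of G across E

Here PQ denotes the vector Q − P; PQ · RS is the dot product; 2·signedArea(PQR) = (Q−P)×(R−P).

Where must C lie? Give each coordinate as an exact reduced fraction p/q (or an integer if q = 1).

1. C_x = -23  [2·signedArea(CGE) = -33/4 ∩ CF · DB = 377]
2. C_y = -39/2  [2·signedArea(CGE) = -33/4 ∩ CF · DB = 377]
   → C = (-23, -39/2)

C = (-23, -39/2)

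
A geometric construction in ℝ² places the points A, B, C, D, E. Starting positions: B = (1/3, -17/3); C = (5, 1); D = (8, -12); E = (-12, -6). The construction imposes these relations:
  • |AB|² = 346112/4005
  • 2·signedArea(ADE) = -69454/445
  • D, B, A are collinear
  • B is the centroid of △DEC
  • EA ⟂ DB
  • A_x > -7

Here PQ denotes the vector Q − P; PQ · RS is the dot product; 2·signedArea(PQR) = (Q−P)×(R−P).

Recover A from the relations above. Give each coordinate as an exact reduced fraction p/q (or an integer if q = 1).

1. A_x = -3041/445  [D, B, A are collinear ∩ EA ⟂ DB]
2. A_y = 113/445  [D, B, A are collinear ∩ EA ⟂ DB]
   → A = (-3041/445, 113/445)

A = (-3041/445, 113/445)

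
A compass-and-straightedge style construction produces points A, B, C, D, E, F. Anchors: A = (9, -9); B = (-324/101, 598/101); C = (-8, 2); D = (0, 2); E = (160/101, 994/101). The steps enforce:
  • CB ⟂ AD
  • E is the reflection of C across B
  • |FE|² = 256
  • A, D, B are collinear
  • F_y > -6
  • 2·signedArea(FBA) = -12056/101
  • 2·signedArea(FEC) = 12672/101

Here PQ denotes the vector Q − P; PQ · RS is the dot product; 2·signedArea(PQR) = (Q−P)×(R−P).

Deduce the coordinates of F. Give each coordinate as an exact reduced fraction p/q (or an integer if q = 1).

F = (-160/101, -590/101)

1. F_x = -160/101  [2·signedArea(FEC) = 12672/101 ∩ 2·signedArea(FBA) = -12056/101]
2. F_y = -590/101  [2·signedArea(FEC) = 12672/101 ∩ 2·signedArea(FBA) = -12056/101]
   → F = (-160/101, -590/101)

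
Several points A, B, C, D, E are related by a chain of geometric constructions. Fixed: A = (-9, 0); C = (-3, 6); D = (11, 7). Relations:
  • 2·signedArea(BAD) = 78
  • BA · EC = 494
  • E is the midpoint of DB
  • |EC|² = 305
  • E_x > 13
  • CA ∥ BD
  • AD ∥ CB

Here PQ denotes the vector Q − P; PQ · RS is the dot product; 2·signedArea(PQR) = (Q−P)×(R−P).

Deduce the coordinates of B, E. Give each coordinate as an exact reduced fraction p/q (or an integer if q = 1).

B = (17, 13)
E = (14, 10)

1. B_x = 17  [CA ∥ BD ∩ AD ∥ CB]
2. B_y = 13  [CA ∥ BD ∩ AD ∥ CB]
   → B = (17, 13)
3. E_x = 14  [E is the midpoint of DB]
4. E_y = 10  [E is the midpoint of DB]
   → E = (14, 10)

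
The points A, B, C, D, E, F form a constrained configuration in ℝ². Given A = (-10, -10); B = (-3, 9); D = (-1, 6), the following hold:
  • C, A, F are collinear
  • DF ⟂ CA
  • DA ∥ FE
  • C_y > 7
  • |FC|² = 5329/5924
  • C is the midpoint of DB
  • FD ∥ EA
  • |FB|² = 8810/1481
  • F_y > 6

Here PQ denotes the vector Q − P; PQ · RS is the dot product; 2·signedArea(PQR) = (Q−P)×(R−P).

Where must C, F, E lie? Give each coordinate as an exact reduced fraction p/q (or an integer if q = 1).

1. C_x = -2  [C is the midpoint of DB]
2. C_y = 15/2  [C is the midpoint of DB]
   → C = (-2, 15/2)
3. F_x = -3546/1481  [C, A, F are collinear ∩ DF ⟂ CA]
4. F_y = 9830/1481  [C, A, F are collinear ∩ DF ⟂ CA]
   → F = (-3546/1481, 9830/1481)
5. E_x = -16875/1481  [FD ∥ EA ∩ DA ∥ FE]
6. E_y = -13866/1481  [FD ∥ EA ∩ DA ∥ FE]
   → E = (-16875/1481, -13866/1481)

C = (-2, 15/2)
E = (-16875/1481, -13866/1481)
F = (-3546/1481, 9830/1481)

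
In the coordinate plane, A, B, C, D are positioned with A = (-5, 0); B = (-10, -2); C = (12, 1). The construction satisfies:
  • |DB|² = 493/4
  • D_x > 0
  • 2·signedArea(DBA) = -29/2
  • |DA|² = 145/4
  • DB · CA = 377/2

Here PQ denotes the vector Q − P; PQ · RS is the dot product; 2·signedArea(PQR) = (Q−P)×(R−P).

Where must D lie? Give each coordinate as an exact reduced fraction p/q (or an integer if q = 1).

1. D_x = 1  [2·signedArea(DBA) = -29/2 ∩ DB · CA = 377/2]
2. D_y = -1/2  [2·signedArea(DBA) = -29/2 ∩ DB · CA = 377/2]
   → D = (1, -1/2)

D = (1, -1/2)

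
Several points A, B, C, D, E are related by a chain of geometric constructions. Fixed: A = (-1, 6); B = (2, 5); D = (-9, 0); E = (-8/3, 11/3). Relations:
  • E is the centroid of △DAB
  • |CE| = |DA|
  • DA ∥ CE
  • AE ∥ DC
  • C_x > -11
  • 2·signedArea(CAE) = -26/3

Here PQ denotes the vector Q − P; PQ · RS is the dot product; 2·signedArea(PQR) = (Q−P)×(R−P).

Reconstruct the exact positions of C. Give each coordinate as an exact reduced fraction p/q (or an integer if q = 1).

C = (-32/3, -7/3)

1. C_x = -32/3  [DA ∥ CE ∩ AE ∥ DC]
2. C_y = -7/3  [DA ∥ CE ∩ AE ∥ DC]
   → C = (-32/3, -7/3)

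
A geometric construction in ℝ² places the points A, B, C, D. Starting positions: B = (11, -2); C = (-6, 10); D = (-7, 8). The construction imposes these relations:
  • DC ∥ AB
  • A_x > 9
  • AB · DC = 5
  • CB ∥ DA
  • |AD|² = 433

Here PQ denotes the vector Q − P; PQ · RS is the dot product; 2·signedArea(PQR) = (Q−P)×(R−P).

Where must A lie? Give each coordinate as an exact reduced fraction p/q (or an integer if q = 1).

1. A_x = 10  [DC ∥ AB ∩ CB ∥ DA]
2. A_y = -4  [DC ∥ AB ∩ CB ∥ DA]
   → A = (10, -4)

A = (10, -4)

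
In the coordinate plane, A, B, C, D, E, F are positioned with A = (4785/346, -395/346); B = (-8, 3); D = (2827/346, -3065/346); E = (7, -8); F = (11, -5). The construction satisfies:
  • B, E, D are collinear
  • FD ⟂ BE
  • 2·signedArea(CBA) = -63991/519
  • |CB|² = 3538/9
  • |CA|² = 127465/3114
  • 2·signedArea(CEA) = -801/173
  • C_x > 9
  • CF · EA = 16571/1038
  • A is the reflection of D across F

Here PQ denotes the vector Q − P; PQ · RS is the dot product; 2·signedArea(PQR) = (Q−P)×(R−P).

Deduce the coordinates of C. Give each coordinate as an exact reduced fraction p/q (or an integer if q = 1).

1. C_x = 29/3  [2·signedArea(CEA) = -801/173 ∩ 2·signedArea(CBA) = -63991/519]
2. C_y = -6  [2·signedArea(CEA) = -801/173 ∩ 2·signedArea(CBA) = -63991/519]
   → C = (29/3, -6)

C = (29/3, -6)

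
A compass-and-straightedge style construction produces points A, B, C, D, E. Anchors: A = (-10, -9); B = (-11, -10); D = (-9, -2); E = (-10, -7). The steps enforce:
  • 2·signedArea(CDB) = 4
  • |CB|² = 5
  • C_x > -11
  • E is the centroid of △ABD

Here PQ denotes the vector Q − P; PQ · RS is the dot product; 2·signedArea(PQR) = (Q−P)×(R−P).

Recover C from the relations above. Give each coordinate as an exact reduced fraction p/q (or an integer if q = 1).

1. C_x = -10  [line 8·x + -2·y + 64 = 0 ∩ |CB|² = 5]
2. C_y = -8  [line 8·x + -2·y + 64 = 0 ∩ |CB|² = 5]
   → C = (-10, -8)

C = (-10, -8)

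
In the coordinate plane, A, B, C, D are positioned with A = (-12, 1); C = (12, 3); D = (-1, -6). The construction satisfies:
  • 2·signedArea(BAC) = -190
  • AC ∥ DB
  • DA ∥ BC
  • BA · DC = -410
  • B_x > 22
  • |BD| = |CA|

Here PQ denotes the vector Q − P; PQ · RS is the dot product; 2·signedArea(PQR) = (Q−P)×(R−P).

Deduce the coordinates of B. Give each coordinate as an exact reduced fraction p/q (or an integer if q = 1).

1. B_x = 23  [DA ∥ BC ∩ AC ∥ DB]
2. B_y = -4  [DA ∥ BC ∩ AC ∥ DB]
   → B = (23, -4)

B = (23, -4)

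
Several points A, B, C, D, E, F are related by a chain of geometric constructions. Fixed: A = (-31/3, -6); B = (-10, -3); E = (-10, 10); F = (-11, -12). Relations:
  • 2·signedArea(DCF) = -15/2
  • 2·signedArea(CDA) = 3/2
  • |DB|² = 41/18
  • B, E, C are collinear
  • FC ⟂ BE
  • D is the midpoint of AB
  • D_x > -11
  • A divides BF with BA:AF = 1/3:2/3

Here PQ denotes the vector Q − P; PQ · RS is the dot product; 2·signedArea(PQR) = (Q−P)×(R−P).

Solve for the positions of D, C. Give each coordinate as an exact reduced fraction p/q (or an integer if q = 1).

1. D_x = -61/6  [D is the midpoint of AB]
2. D_y = -9/2  [D is the midpoint of AB]
   → D = (-61/6, -9/2)
3. C_x = -10  [B, E, C are collinear ∩ FC ⟂ BE]
4. C_y = -12  [B, E, C are collinear ∩ FC ⟂ BE]
   → C = (-10, -12)

C = (-10, -12)
D = (-61/6, -9/2)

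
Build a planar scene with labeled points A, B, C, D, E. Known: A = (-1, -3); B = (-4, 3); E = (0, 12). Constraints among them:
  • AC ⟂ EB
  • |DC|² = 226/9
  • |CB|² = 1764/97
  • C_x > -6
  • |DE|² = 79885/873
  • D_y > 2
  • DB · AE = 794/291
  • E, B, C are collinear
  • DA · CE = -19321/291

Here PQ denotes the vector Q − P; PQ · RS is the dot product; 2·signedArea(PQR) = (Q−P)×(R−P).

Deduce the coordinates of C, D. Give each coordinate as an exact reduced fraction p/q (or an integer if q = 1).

C = (-556/97, -87/97)
D = (-653/291, 262/97)

1. C_x = -556/97  [E, B, C are collinear ∩ AC ⟂ EB]
2. C_y = -87/97  [E, B, C are collinear ∩ AC ⟂ EB]
   → C = (-556/97, -87/97)
3. D_x = -653/291  [DA · CE = -19321/291 ∩ DB · AE = 794/291]
4. D_y = 262/97  [DA · CE = -19321/291 ∩ DB · AE = 794/291]
   → D = (-653/291, 262/97)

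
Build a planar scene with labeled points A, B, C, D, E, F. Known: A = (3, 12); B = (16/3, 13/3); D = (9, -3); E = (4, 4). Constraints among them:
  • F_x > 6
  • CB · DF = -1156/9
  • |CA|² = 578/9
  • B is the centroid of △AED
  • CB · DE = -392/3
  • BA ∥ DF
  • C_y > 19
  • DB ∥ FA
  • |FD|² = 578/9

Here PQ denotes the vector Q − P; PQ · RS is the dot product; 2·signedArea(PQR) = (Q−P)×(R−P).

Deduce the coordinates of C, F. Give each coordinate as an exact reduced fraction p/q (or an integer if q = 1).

1. C_x = 2/3  [line 5·x + -7·y + 403/3 = 0 ∩ |CA|² = 578/9]
2. C_y = 59/3  [line 5·x + -7·y + 403/3 = 0 ∩ |CA|² = 578/9]
   → C = (2/3, 59/3)
3. F_x = 20/3  [CB · DF = -1156/9 ∩ DB ∥ FA]
4. F_y = 14/3  [CB · DF = -1156/9 ∩ DB ∥ FA]
   → F = (20/3, 14/3)

C = (2/3, 59/3)
F = (20/3, 14/3)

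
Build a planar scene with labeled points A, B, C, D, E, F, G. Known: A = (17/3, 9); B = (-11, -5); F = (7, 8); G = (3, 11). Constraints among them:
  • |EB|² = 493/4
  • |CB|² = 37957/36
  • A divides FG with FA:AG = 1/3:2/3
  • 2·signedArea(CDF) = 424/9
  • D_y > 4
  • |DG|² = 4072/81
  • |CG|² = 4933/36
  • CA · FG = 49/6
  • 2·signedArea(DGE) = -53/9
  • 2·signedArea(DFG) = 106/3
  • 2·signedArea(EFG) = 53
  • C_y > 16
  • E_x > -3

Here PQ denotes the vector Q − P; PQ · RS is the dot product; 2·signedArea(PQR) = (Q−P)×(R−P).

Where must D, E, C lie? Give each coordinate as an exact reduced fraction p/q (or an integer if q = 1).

C = (40/3, 33/2)
D = (-7/9, 5)
E = (-2, 3/2)

1. E_x = -2  [line -3·x + -4·y + 0 = 0 ∩ |EB|² = 493/4]
2. E_y = 3/2  [line -3·x + -4·y + 0 = 0 ∩ |EB|² = 493/4]
   → E = (-2, 3/2)
3. C_x = 40/3  [line 4·x + -3·y + -23/6 = 0 ∩ |CB|² = 37957/36]
4. C_y = 33/2  [line 4·x + -3·y + -23/6 = 0 ∩ |CB|² = 37957/36]
   → C = (40/3, 33/2)
5. D_x = -7/9  [2·signedArea(DGE) = -53/9 ∩ 2·signedArea(CDF) = 424/9]
6. D_y = 5  [2·signedArea(DGE) = -53/9 ∩ 2·signedArea(CDF) = 424/9]
   → D = (-7/9, 5)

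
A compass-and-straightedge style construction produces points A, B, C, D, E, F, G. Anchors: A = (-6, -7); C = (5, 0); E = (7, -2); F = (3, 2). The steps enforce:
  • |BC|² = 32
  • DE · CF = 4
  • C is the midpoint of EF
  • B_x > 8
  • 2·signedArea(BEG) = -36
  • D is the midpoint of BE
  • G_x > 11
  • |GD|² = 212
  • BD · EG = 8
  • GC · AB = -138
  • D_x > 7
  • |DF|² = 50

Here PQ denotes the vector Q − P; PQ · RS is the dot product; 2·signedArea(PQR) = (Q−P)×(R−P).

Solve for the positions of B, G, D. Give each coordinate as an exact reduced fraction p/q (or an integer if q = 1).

1. D_x = 8  [line 2·x + -2·y + -22 = 0 ∩ |DF|² = 50]
2. D_y = -3  [line 2·x + -2·y + -22 = 0 ∩ |DF|² = 50]
   → D = (8, -3)
3. B_x = 9  [D is the midpoint of BE]
4. B_y = -4  [D is the midpoint of BE]
   → B = (9, -4)
5. G_x = 12  [BD · EG = 8 ∩ GC · AB = -138]
6. G_y = 11  [BD · EG = 8 ∩ GC · AB = -138]
   → G = (12, 11)

B = (9, -4)
D = (8, -3)
G = (12, 11)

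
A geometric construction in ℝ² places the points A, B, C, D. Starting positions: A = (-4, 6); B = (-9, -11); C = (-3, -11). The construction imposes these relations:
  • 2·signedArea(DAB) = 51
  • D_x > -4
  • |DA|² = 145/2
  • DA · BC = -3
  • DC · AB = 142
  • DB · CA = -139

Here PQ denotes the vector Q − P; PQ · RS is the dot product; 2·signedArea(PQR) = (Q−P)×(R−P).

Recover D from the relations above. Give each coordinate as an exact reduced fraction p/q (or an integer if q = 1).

D = (-7/2, -5/2)

1. D_x = -7/2  [DB · CA = -139 ∩ DA · BC = -3]
2. D_y = -5/2  [DB · CA = -139 ∩ DA · BC = -3]
   → D = (-7/2, -5/2)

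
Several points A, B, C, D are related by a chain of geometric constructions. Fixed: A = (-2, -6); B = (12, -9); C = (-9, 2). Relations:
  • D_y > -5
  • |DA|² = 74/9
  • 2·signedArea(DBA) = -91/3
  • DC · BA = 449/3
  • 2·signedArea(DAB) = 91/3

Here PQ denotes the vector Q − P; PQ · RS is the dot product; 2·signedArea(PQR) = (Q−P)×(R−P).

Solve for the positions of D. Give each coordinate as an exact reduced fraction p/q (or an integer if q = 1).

1. D_x = 1/3  [DC · BA = 449/3 ∩ 2·signedArea(DBA) = -91/3]
2. D_y = -13/3  [DC · BA = 449/3 ∩ 2·signedArea(DBA) = -91/3]
   → D = (1/3, -13/3)

D = (1/3, -13/3)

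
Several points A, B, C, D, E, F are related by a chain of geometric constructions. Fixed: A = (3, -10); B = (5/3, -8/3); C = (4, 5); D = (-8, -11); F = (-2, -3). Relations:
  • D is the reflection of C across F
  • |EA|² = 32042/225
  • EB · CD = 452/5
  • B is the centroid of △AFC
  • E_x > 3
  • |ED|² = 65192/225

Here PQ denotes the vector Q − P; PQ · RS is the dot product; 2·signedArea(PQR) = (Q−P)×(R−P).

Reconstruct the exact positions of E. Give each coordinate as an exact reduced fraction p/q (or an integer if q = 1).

1. E_x = 46/15  [line 12·x + 16·y + -1016/15 = 0 ∩ |ED|² = 65192/225]
2. E_y = 29/15  [line 12·x + 16·y + -1016/15 = 0 ∩ |ED|² = 65192/225]
   → E = (46/15, 29/15)

E = (46/15, 29/15)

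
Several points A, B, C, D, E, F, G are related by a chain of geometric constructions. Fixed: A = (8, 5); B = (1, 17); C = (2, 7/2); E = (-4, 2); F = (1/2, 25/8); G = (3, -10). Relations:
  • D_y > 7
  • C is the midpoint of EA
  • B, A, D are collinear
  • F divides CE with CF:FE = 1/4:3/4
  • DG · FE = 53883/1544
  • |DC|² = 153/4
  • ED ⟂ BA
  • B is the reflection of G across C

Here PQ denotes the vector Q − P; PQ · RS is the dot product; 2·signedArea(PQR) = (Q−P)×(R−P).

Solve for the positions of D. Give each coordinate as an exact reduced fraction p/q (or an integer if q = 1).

D = (1208/193, 1541/193)

1. D_x = 1208/193  [B, A, D are collinear ∩ ED ⟂ BA]
2. D_y = 1541/193  [B, A, D are collinear ∩ ED ⟂ BA]
   → D = (1208/193, 1541/193)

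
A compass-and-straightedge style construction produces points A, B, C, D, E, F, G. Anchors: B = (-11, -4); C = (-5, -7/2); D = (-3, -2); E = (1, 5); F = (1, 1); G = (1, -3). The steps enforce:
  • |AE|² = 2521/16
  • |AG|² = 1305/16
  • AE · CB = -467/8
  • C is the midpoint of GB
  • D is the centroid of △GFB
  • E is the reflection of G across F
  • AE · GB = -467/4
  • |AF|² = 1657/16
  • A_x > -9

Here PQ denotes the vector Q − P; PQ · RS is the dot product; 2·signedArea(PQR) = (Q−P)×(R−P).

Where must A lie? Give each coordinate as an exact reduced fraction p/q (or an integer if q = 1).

A = (-8, -15/4)

1. A_x = -8  [line 12·x + 1·y + 399/4 = 0 ∩ |AG|² = 1305/16]
2. A_y = -15/4  [line 12·x + 1·y + 399/4 = 0 ∩ |AG|² = 1305/16]
   → A = (-8, -15/4)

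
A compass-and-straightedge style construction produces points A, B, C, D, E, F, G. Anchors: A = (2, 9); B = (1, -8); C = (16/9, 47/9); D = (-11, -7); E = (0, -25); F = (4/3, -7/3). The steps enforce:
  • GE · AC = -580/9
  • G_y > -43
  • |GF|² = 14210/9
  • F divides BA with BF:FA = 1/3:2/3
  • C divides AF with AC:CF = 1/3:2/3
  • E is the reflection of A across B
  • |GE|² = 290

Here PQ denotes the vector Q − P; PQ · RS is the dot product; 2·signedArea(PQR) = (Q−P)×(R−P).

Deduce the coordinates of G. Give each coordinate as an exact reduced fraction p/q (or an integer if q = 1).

G = (-1, -42)

1. G_x = -1  [line 2/9·x + 34/9·y + 1430/9 = 0 ∩ |GF|² = 14210/9]
2. G_y = -42  [line 2/9·x + 34/9·y + 1430/9 = 0 ∩ |GF|² = 14210/9]
   → G = (-1, -42)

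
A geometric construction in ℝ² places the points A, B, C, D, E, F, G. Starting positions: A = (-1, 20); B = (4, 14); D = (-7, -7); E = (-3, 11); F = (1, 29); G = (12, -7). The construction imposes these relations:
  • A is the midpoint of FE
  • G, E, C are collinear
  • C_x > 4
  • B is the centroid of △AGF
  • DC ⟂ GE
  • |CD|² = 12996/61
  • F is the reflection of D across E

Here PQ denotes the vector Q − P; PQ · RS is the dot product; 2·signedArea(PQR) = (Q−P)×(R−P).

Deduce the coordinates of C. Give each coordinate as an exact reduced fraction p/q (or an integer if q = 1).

C = (257/61, 143/61)

1. C_x = 257/61  [G, E, C are collinear ∩ DC ⟂ GE]
2. C_y = 143/61  [G, E, C are collinear ∩ DC ⟂ GE]
   → C = (257/61, 143/61)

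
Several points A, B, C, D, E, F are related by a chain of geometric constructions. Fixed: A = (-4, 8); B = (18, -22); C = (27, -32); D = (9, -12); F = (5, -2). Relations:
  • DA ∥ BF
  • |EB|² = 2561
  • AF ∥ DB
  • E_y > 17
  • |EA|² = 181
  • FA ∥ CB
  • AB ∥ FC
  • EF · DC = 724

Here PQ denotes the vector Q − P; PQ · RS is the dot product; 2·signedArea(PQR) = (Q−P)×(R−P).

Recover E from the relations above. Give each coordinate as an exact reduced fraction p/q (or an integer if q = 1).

1. E_x = -13  [line -18·x + 20·y + -594 = 0 ∩ |EB|² = 2561]
2. E_y = 18  [line -18·x + 20·y + -594 = 0 ∩ |EB|² = 2561]
   → E = (-13, 18)

E = (-13, 18)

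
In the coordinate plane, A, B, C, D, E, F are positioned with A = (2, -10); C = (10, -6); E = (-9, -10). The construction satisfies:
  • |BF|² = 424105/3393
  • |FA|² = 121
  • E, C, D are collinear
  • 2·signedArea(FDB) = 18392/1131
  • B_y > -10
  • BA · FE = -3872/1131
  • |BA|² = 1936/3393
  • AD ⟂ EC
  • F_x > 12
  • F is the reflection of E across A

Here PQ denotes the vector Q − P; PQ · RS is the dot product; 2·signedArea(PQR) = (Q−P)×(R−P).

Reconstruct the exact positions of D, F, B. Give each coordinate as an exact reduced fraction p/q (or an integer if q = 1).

B = (2086/1131, -10474/1131)
D = (578/377, -2934/377)
F = (13, -10)

1. D_x = 578/377  [E, C, D are collinear ∩ AD ⟂ EC]
2. D_y = -2934/377  [E, C, D are collinear ∩ AD ⟂ EC]
   → D = (578/377, -2934/377)
3. F_x = 13  [F is the reflection of E across A]
4. F_y = -10  [F is the reflection of E across A]
   → F = (13, -10)
5. B_x = 2086/1131  [BA · FE = -3872/1131 ∩ 2·signedArea(FDB) = 18392/1131]
6. B_y = -10474/1131  [BA · FE = -3872/1131 ∩ 2·signedArea(FDB) = 18392/1131]
   → B = (2086/1131, -10474/1131)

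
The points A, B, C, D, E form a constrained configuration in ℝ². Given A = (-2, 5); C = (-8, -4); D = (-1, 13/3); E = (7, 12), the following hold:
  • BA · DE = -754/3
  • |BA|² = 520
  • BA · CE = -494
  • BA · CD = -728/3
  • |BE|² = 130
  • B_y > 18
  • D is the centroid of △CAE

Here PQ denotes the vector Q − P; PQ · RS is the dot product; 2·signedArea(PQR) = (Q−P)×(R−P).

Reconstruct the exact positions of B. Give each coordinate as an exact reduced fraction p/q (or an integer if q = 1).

B = (16, 19)

1. B_x = 16  [BA · DE = -754/3 ∩ BA · CD = -728/3]
2. B_y = 19  [BA · DE = -754/3 ∩ BA · CD = -728/3]
   → B = (16, 19)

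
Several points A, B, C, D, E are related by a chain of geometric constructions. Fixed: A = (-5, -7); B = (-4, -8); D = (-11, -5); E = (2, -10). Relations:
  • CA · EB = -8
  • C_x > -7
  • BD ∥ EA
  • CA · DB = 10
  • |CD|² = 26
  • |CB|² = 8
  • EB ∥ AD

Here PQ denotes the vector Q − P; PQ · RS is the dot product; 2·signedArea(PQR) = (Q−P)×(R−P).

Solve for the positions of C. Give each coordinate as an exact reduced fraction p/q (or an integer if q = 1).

1. C_x = -6  [CA · DB = 10 ∩ CA · EB = -8]
2. C_y = -6  [CA · DB = 10 ∩ CA · EB = -8]
   → C = (-6, -6)

C = (-6, -6)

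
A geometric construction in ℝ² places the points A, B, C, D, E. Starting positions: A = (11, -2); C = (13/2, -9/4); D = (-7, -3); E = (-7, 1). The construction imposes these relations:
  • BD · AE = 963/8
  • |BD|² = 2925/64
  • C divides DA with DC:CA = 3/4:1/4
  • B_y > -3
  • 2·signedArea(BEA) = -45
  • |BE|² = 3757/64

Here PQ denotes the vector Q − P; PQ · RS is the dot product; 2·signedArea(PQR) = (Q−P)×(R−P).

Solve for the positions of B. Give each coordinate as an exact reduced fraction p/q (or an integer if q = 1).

B = (-1/4, -21/8)

1. B_x = -1/4  [2·signedArea(BEA) = -45 ∩ BD · AE = 963/8]
2. B_y = -21/8  [2·signedArea(BEA) = -45 ∩ BD · AE = 963/8]
   → B = (-1/4, -21/8)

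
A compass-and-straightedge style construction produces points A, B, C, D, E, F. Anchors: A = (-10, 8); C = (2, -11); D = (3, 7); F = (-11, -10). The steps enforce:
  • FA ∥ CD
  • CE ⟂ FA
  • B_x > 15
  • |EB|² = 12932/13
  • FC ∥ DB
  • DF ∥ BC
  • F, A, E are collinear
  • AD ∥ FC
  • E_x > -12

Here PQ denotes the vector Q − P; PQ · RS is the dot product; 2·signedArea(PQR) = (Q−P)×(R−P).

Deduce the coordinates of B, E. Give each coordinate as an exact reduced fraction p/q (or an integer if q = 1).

1. B_x = 16  [DF ∥ BC ∩ FC ∥ DB]
2. B_y = 6  [DF ∥ BC ∩ FC ∥ DB]
   → B = (16, 6)
3. E_x = -716/65  [F, A, E are collinear ∩ CE ⟂ FA]
4. E_y = -668/65  [F, A, E are collinear ∩ CE ⟂ FA]
   → E = (-716/65, -668/65)

B = (16, 6)
E = (-716/65, -668/65)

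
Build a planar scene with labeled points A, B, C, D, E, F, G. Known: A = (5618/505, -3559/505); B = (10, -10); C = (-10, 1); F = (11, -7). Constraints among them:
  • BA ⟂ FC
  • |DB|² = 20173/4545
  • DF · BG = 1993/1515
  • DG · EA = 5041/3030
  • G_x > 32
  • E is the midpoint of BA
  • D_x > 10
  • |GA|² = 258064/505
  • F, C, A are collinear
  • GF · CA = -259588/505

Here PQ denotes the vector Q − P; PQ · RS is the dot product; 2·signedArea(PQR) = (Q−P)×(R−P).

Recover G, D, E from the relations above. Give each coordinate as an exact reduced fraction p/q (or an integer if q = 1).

D = (16223/1515, -4048/505)
E = (5334/505, -8609/1010)
G = (16286/505, -7623/505)

1. G_x = 16286/505  [line -10668/505·x + 4064/505·y + 405384/505 = 0 ∩ |GA|² = 258064/505]
2. G_y = -7623/505  [line -10668/505·x + 4064/505·y + 405384/505 = 0 ∩ |GA|² = 258064/505]
   → G = (16286/505, -7623/505)
3. D_x = 16223/1515  [line -11236/505·x + 2573/505·y + 422828/1515 = 0 ∩ |DB|² = 20173/4545]
4. D_y = -4048/505  [line -11236/505·x + 2573/505·y + 422828/1515 = 0 ∩ |DB|² = 20173/4545]
   → D = (16223/1515, -4048/505)
5. E_x = 5334/505  [DG · EA = 5041/3030 ∩ E is the midpoint of BA]
6. E_y = -8609/1010  [DG · EA = 5041/3030 ∩ E is the midpoint of BA]
   → E = (5334/505, -8609/1010)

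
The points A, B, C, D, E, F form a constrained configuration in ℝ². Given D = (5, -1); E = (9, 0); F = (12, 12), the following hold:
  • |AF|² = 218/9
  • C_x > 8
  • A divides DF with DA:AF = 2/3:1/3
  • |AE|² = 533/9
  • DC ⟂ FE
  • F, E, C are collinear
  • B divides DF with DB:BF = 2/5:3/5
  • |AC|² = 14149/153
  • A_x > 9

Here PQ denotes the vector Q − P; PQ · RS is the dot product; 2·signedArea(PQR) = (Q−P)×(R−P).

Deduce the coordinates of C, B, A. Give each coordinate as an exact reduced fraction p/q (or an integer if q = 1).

1. C_x = 145/17  [F, E, C are collinear ∩ DC ⟂ FE]
2. C_y = -32/17  [F, E, C are collinear ∩ DC ⟂ FE]
   → C = (145/17, -32/17)
3. B_x = 39/5  [B divides DF with DB:BF = 2/5:3/5]
4. B_y = 21/5  [B divides DF with DB:BF = 2/5:3/5]
   → B = (39/5, 21/5)
5. A_x = 29/3  [A divides DF with DA:AF = 2/3:1/3]
6. A_y = 23/3  [A divides DF with DA:AF = 2/3:1/3]
   → A = (29/3, 23/3)

A = (29/3, 23/3)
B = (39/5, 21/5)
C = (145/17, -32/17)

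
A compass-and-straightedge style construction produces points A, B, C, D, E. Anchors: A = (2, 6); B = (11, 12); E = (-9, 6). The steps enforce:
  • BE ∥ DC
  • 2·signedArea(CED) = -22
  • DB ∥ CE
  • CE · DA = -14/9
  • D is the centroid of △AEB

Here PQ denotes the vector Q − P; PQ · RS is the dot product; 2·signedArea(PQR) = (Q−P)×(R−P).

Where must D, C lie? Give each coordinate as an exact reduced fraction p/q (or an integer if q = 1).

1. D_x = 4/3  [D is the centroid of △AEB]
2. D_y = 8  [D is the centroid of △AEB]
   → D = (4/3, 8)
3. C_x = -56/3  [DB ∥ CE ∩ BE ∥ DC]
4. C_y = 2  [DB ∥ CE ∩ BE ∥ DC]
   → C = (-56/3, 2)

C = (-56/3, 2)
D = (4/3, 8)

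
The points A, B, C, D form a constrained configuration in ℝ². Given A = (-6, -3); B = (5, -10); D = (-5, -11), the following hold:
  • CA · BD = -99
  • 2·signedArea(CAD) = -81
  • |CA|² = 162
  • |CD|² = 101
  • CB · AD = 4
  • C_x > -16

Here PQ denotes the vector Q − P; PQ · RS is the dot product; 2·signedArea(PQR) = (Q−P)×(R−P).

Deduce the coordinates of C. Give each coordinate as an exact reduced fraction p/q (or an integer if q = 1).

C = (-15, -12)

1. C_x = -15  [CB · AD = 4 ∩ 2·signedArea(CAD) = -81]
2. C_y = -12  [CB · AD = 4 ∩ 2·signedArea(CAD) = -81]
   → C = (-15, -12)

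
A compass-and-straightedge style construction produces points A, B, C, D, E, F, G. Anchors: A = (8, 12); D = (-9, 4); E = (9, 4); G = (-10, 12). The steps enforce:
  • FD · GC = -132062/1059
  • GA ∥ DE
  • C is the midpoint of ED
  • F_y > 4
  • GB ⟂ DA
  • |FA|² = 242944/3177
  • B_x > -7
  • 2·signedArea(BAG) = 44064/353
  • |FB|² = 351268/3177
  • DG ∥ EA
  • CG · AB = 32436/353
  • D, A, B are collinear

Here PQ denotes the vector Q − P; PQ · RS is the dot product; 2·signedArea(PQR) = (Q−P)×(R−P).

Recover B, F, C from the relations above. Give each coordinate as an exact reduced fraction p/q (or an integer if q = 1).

1. B_x = -2378/353  [D, A, B are collinear ∩ GB ⟂ DA]
2. B_y = 1788/353  [D, A, B are collinear ∩ GB ⟂ DA]
   → B = (-2378/353, 1788/353)
3. C_x = 0  [C is the midpoint of ED]
4. C_y = 4  [C is the midpoint of ED]
   → C = (0, 4)
5. F_x = 3976/1059  [line -10·x + 8·y + 2864/1059 = 0 ∩ |FB|² = 351268/3177]
6. F_y = 4612/1059  [line -10·x + 8·y + 2864/1059 = 0 ∩ |FB|² = 351268/3177]
   → F = (3976/1059, 4612/1059)

B = (-2378/353, 1788/353)
C = (0, 4)
F = (3976/1059, 4612/1059)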